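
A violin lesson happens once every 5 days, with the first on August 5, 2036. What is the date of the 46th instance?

The 46th occurrence is 45 intervals after the first: 45 × 5 = 225 days after August 5, 2036.
August has 31 days — 26 days to the end of August leaves 199.
September has 30 days (169 left).
October has 31 days (138 left).
November has 30 days (108 left).
December has 31 days (77 left).
January has 31 days (46 left).
February has 28 days (18 left).
18 days into March → March 18, 2037.

March 18, 2037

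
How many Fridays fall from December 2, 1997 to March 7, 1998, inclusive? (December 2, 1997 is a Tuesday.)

14

December 2, 1997 is a Tuesday; the first Friday on or after it is December 5, 1997 (3 days later).
From December 5, 1997 to March 7, 1998: 26 + 31 + 28 + 7 = 92 days (rest of December, January, February, March).
92 ÷ 7 = 13 full weeks with remainder 1, so 13 more Fridays after the first → 14.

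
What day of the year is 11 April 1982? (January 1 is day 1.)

101

Days in months before April: 31 + 28 + 31 = 90.
Plus 11 days into April → day 101.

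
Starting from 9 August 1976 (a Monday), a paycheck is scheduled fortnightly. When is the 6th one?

The 6th occurrence is 5 intervals after the first: 5 × 14 = 70 days after 9 August 1976.
August has 31 days — 22 days to the end of August leaves 48.
September has 30 days (18 left).
18 days into October → 18 October 1976.

18 October 1976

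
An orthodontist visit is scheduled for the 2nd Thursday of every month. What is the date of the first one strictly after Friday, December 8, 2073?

December 14, 2073

December 2073 starts on a Friday; its first Thursday is the 7th, so the 2nd Thursday is the 14th — December 14, 2073.
December 14, 2073 is after December 8, 2073, so that is the next one.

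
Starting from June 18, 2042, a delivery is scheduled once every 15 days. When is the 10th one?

The 10th occurrence is 9 intervals after the first: 9 × 15 = 135 days after June 18, 2042.
June has 30 days — 12 days to the end of June leaves 123.
July has 31 days (92 left).
August has 31 days (61 left).
September has 30 days (31 left).
31 days into October → October 31, 2042.

October 31, 2042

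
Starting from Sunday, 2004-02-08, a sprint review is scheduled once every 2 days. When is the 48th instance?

2004-05-12

The 48th occurrence is 47 intervals after the first: 47 × 2 = 94 days after 2004-02-08.
February has 29 days — 21 days to the end of February leaves 73.
March has 31 days (42 left).
April has 30 days (12 left).
12 days into May → 2004-05-12.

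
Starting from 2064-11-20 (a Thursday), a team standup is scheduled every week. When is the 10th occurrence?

The 10th occurrence is 9 intervals after the first: 9 × 7 = 63 days after 2064-11-20.
November has 30 days — 10 days to the end of November leaves 53.
December has 31 days (22 left).
22 days into January → 2065-01-22.

2065-01-22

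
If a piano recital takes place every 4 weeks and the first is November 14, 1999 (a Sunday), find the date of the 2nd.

December 12, 1999

The 2nd occurrence is 1 interval after the first: 1 × 28 = 28 days after November 14, 1999.
November has 30 days — 16 days to the end of November leaves 12.
12 days into December → December 12, 1999.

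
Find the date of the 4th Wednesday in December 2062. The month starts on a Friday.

2062-12-27

December 2062 begins on a Friday, so the first Wednesday is December 6 (5 days later).
The 4th Wednesday is 3 weeks later: 6 + 21 = 27.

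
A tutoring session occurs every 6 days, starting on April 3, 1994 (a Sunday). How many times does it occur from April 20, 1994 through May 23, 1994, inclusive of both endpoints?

Occurrences land 6·i days after April 3, 1994 for i = 0, 1, 2, …
April 20, 1994 is 17 days after the start; 17 ÷ 6 = 2 remainder 5; since the remainder is 5, round up to i = 3. First occurrence in the window: #4 on April 21, 1994 (3×6 = 18 days in).
May 23, 1994 is 50 days after the start; 50 ÷ 6 = 8 remainder 2. Last occurrence in the window: #9 on May 21, 1994.
Occurrences #4 through #9: 6 in total.

6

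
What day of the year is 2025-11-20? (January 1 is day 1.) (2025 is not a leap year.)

Days in months before November: 31 + 28 + 31 + 30 + 31 + 30 + 31 + 31 + 30 + 31 = 304.
Plus 20 days into November → day 324.

324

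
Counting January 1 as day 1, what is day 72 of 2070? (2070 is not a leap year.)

January has 31 days (72 − 31 = 41 remain).
February has 28 days (41 − 28 = 13 remain).
13 into March → March 13.

13 March 2070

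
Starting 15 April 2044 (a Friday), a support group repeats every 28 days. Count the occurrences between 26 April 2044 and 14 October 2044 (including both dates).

Occurrences land 28·i days after 15 April 2044 for i = 0, 1, 2, …
26 April 2044 is 11 days after the start; 11 ÷ 28 = 0 remainder 11; since the remainder is 11, round up to i = 1. First occurrence in the window: #2 on 13 May 2044 (1×28 = 28 days in).
14 October 2044 is 182 days after the start; 182 ÷ 28 = 6 remainder 14. Last occurrence in the window: #7 on 30 September 2044.
Occurrences #2 through #7: 6 in total.

6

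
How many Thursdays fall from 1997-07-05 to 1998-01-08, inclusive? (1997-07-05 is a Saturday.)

27

1997-07-05 is a Saturday; the first Thursday on or after it is 1997-07-10 (5 days later).
From 1997-07-10 to 1998-01-08: 21 + 31 + 30 + 31 + 30 + 31 + 8 = 182 days (rest of July, August, September, October, November, December, January).
182 ÷ 7 = 26 full weeks with remainder 0, so 26 more Thursdays after the first → 27.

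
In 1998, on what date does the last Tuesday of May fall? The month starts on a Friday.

1998-05-26

May 1998 begins on a Friday, so the first Tuesday is May 5 (4 days later).
May 1998 has 31 days. Adding weeks: 5, 12, 19, 26 — the last one ≤ 31 is the 26th.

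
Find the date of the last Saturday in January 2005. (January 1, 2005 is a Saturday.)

January 2005 begins on a Saturday, so the first Saturday is January 1.
January 2005 has 31 days. Adding weeks: 1, 8, 15, 22, 29 — the last one ≤ 31 is the 29th.

2005-01-29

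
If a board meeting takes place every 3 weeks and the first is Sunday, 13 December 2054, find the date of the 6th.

28 March 2055

The 6th occurrence is 5 intervals after the first: 5 × 21 = 105 days after 13 December 2054.
December has 31 days — 18 days to the end of December leaves 87.
January has 31 days (56 left).
February has 28 days (28 left).
28 days into March → 28 March 2055.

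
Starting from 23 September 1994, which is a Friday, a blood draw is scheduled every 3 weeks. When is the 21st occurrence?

17 November 1995

The 21st occurrence is 20 intervals after the first: 20 × 21 = 420 days after 23 September 1994.
September has 30 days — 7 days to the end of September leaves 413.
From end of September to end of 1994 is 92 days (321 left).
January has 31 days (290 left).
February has 28 days (262 left).
March has 31 days (231 left).
April has 30 days (201 left).
May has 31 days (170 left).
June has 30 days (140 left).
July has 31 days (109 left).
August has 31 days (78 left).
September has 30 days (48 left).
October has 31 days (17 left).
17 days into November → 17 November 1995.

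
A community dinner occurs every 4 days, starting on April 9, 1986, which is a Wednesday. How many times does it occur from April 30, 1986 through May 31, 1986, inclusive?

8

Occurrences land 4·i days after April 9, 1986 for i = 0, 1, 2, …
April 30, 1986 is 21 days after the start; 21 ÷ 4 = 5 remainder 1; since the remainder is 1, round up to i = 6. First occurrence in the window: #7 on May 3, 1986 (6×4 = 24 days in).
May 31, 1986 is 52 days after the start; 52 ÷ 4 = 13 remainder 0. Last occurrence in the window: #14 on May 31, 1986.
Occurrences #7 through #14: 8 in total.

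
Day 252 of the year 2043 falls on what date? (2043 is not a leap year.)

9 September 2043

January has 31 days (252 − 31 = 221 remain).
February has 28 days (221 − 28 = 193 remain).
March has 31 days (193 − 31 = 162 remain).
April has 30 days (162 − 30 = 132 remain).
May has 31 days (132 − 31 = 101 remain).
June has 30 days (101 − 30 = 71 remain).
July has 31 days (71 − 31 = 40 remain).
August has 31 days (40 − 31 = 9 remain).
9 into September → September 9.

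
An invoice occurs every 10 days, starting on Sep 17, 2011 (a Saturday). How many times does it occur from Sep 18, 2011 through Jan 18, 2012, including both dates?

12

Occurrences land 10·i days after Sep 17, 2011 for i = 0, 1, 2, …
Sep 18, 2011 is 1 day after the start; 1 ÷ 10 = 0 remainder 1; since the remainder is 1, round up to i = 1. First occurrence in the window: #2 on Sep 27, 2011 (1×10 = 10 days in).
Jan 18, 2012 is 123 days after the start; 123 ÷ 10 = 12 remainder 3. Last occurrence in the window: #13 on Jan 15, 2012.
Occurrences #2 through #13: 12 in total.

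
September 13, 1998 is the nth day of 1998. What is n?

Days in months before September: 31 + 28 + 31 + 30 + 31 + 30 + 31 + 31 = 243.
Plus 13 days into September → day 256.

256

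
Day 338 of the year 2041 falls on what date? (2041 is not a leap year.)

2041-12-04

January has 31 days (338 − 31 = 307 remain).
February has 28 days (307 − 28 = 279 remain).
March has 31 days (279 − 31 = 248 remain).
April has 30 days (248 − 30 = 218 remain).
May has 31 days (218 − 31 = 187 remain).
June has 30 days (187 − 30 = 157 remain).
July has 31 days (157 − 31 = 126 remain).
August has 31 days (126 − 31 = 95 remain).
September has 30 days (95 − 30 = 65 remain).
October has 31 days (65 − 31 = 34 remain).
November has 30 days (34 − 30 = 4 remain).
4 into December → December 4.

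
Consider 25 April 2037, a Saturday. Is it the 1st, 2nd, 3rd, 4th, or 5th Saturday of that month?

4th

Day 25 falls in week ⌈25/7⌉ of the month.
Days 1–7 hold the 1st Saturday, 8–14 the 2nd, 15–21 the 3rd, 22–28 the 4th, 29–31 the 5th.
25 is in the range for the 4th.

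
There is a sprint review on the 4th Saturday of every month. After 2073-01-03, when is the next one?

2073-01-28

January 2073 starts on a Sunday; its first Saturday is the 7th, so the 4th Saturday is the 28th — 2073-01-28.
2073-01-28 is after 2073-01-03, so that is the next one.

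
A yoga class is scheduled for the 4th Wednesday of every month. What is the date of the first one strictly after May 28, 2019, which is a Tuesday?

Jun 26, 2019

May 2019 starts on a Wednesday; its first Wednesday is the 1st, so the 4th Wednesday is the 22nd — May 22, 2019.
That is not after May 28, 2019, so look at Jun 2019.
Jun 2019 starts on a Saturday; its first Wednesday is the 5th, so the 4th Wednesday is the 26th — Jun 26, 2019.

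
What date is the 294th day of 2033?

21 October 2033

January has 31 days (294 − 31 = 263 remain).
February has 28 days (263 − 28 = 235 remain).
March has 31 days (235 − 31 = 204 remain).
April has 30 days (204 − 30 = 174 remain).
May has 31 days (174 − 31 = 143 remain).
June has 30 days (143 − 30 = 113 remain).
July has 31 days (113 − 31 = 82 remain).
August has 31 days (82 − 31 = 51 remain).
September has 30 days (51 − 30 = 21 remain).
21 into October → October 21.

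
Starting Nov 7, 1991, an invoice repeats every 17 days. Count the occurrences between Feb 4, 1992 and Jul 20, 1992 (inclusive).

10

Occurrences land 17·i days after Nov 7, 1991 for i = 0, 1, 2, …
Feb 4, 1992 is 89 days after the start; 89 ÷ 17 = 5 remainder 4; since the remainder is 4, round up to i = 6. First occurrence in the window: #7 on Feb 17, 1992 (6×17 = 102 days in).
Jul 20, 1992 is 256 days after the start; 256 ÷ 17 = 15 remainder 1. Last occurrence in the window: #16 on Jul 19, 1992.
Occurrences #7 through #16: 10 in total.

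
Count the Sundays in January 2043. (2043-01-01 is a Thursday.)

2043-01-01 is a Thursday; the first Sunday on or after it is 2043-01-04 (3 days later).
From 2043-01-04 to 2043-01-31 is 31 − 4 = 27 days.
27 ÷ 7 = 3 full weeks with remainder 6, so 3 more Sundays after the first → 4.

4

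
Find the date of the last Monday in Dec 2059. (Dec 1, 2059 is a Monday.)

Dec 29, 2059

Dec 2059 begins on a Monday, so the first Monday is Dec 1.
Dec 2059 has 31 days. Adding weeks: 1, 8, 15, 22, 29 — the last one ≤ 31 is the 29th.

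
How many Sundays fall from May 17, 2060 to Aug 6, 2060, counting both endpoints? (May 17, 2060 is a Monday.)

May 17, 2060 is a Monday; the first Sunday on or after it is May 23, 2060 (6 days later).
From May 23, 2060 to Aug 6, 2060: 8 + 30 + 31 + 6 = 75 days (rest of May, Jun, Jul, Aug).
75 ÷ 7 = 10 full weeks with remainder 5, so 10 more Sundays after the first → 11.

11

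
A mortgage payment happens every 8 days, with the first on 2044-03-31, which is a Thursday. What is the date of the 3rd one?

The 3rd occurrence is 2 intervals after the first: 2 × 8 = 16 days after 2044-03-31.
March has 31 days — 0 days to the end of March leaves 16.
16 days into April → 2044-04-16.

2044-04-16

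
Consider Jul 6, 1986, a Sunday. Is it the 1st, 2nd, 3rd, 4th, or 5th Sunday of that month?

Day 6 falls in week ⌈6/7⌉ of the month.
Days 1–7 hold the 1st Sunday, 8–14 the 2nd, 15–21 the 3rd, 22–28 the 4th, 29–31 the 5th.
6 is in the range for the 1st.

1st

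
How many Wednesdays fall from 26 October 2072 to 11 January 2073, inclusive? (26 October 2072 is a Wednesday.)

26 October 2072 is a Wednesday; the first Wednesday on or after it is 26 October 2072.
From 26 October 2072 to 11 January 2073: 5 + 30 + 31 + 11 = 77 days (rest of October, November, December, January).
77 ÷ 7 = 11 full weeks with remainder 0, so 11 more Wednesdays after the first → 12.

12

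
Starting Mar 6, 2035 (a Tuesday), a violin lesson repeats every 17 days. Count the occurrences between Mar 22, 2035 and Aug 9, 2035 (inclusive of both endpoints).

9

Occurrences land 17·i days after Mar 6, 2035 for i = 0, 1, 2, …
Mar 22, 2035 is 16 days after the start; 16 ÷ 17 = 0 remainder 16; since the remainder is 16, round up to i = 1. First occurrence in the window: #2 on Mar 23, 2035 (1×17 = 17 days in).
Aug 9, 2035 is 156 days after the start; 156 ÷ 17 = 9 remainder 3. Last occurrence in the window: #10 on Aug 6, 2035.
Occurrences #2 through #10: 9 in total.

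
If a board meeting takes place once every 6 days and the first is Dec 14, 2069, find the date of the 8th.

Jan 25, 2070

The 8th occurrence is 7 intervals after the first: 7 × 6 = 42 days after Dec 14, 2069.
Dec has 31 days — 17 days to the end of Dec leaves 25.
25 days into Jan → Jan 25, 2070.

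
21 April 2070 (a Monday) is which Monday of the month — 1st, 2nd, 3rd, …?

Day 21 falls in week ⌈21/7⌉ of the month.
Days 1–7 hold the 1st Monday, 8–14 the 2nd, 15–21 the 3rd, 22–28 the 4th, 29–31 the 5th.
21 is in the range for the 3rd.

3rd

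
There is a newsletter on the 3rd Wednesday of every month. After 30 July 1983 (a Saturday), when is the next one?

17 August 1983

July 1983 starts on a Friday; its first Wednesday is the 6th, so the 3rd Wednesday is the 20th — 20 July 1983.
That is not after 30 July 1983, so look at August 1983.
August 1983 starts on a Monday; its first Wednesday is the 3rd, so the 3rd Wednesday is the 17th — 17 August 1983.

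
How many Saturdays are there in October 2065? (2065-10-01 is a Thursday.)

2065-10-01 is a Thursday; the first Saturday on or after it is 2065-10-03 (2 days later).
From 2065-10-03 to 2065-10-31 is 31 − 3 = 28 days.
28 ÷ 7 = 4 full weeks with remainder 0, so 4 more Saturdays after the first → 5.

5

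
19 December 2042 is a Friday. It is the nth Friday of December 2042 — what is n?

Day 19 falls in week ⌈19/7⌉ of the month.
Days 1–7 hold the 1st Friday, 8–14 the 2nd, 15–21 the 3rd, 22–28 the 4th, 29–31 the 5th.
19 is in the range for the 3rd.

3rd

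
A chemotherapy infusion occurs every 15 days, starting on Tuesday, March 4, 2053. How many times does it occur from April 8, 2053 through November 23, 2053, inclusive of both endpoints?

15

Occurrences land 15·i days after March 4, 2053 for i = 0, 1, 2, …
April 8, 2053 is 35 days after the start; 35 ÷ 15 = 2 remainder 5; since the remainder is 5, round up to i = 3. First occurrence in the window: #4 on April 18, 2053 (3×15 = 45 days in).
November 23, 2053 is 264 days after the start; 264 ÷ 15 = 17 remainder 9. Last occurrence in the window: #18 on November 14, 2053.
Occurrences #4 through #18: 15 in total.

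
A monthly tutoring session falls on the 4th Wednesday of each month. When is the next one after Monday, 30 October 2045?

October 2045 starts on a Sunday; its first Wednesday is the 4th, so the 4th Wednesday is the 25th — 25 October 2045.
That is not after 30 October 2045, so look at November 2045.
November 2045 starts on a Wednesday; its first Wednesday is the 1st, so the 4th Wednesday is the 22nd — 22 November 2045.

22 November 2045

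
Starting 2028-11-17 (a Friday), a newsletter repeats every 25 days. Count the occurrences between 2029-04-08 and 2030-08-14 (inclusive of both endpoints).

20

Occurrences land 25·i days after 2028-11-17 for i = 0, 1, 2, …
2029-04-08 is 142 days after the start; 142 ÷ 25 = 5 remainder 17; since the remainder is 17, round up to i = 6. First occurrence in the window: #7 on 2029-04-16 (6×25 = 150 days in).
2030-08-14 is 635 days after the start; 635 ÷ 25 = 25 remainder 10. Last occurrence in the window: #26 on 2030-08-04.
Occurrences #7 through #26: 20 in total.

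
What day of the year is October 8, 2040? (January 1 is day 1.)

282

Days in months before October: 31 + 29 + 31 + 30 + 31 + 30 + 31 + 31 + 30 = 274.
Plus 8 days into October → day 282.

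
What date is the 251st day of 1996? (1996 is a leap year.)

September 7, 1996

January has 31 days (251 − 31 = 220 remain).
February has 29 days (220 − 29 = 191 remain).
March has 31 days (191 − 31 = 160 remain).
April has 30 days (160 − 30 = 130 remain).
May has 31 days (130 − 31 = 99 remain).
June has 30 days (99 − 30 = 69 remain).
July has 31 days (69 − 31 = 38 remain).
August has 31 days (38 − 31 = 7 remain).
7 into September → September 7.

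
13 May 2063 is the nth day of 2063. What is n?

Days in months before May: 31 + 28 + 31 + 30 = 120.
Plus 13 days into May → day 133.

133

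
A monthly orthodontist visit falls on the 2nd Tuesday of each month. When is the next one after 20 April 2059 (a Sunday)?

13 May 2059

April 2059 starts on a Tuesday; its first Tuesday is the 1st, so the 2nd Tuesday is the 8th — 8 April 2059.
That is not after 20 April 2059, so look at May 2059.
May 2059 starts on a Thursday; its first Tuesday is the 6th, so the 2nd Tuesday is the 13th — 13 May 2059.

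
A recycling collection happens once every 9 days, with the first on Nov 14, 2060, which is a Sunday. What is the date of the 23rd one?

The 23rd occurrence is 22 intervals after the first: 22 × 9 = 198 days after Nov 14, 2060.
Nov has 30 days — 16 days to the end of Nov leaves 182.
Dec has 31 days (151 left).
Jan has 31 days (120 left).
Feb has 28 days (92 left).
Mar has 31 days (61 left).
Apr has 30 days (31 left).
31 days into May → May 31, 2061.

May 31, 2061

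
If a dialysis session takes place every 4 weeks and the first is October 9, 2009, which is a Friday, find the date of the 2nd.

The 2nd occurrence is 1 interval after the first: 1 × 28 = 28 days after October 9, 2009.
October has 31 days — 22 days to the end of October leaves 6.
6 days into November → November 6, 2009.

November 6, 2009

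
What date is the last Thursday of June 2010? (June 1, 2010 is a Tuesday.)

2010-06-24

June 2010 begins on a Tuesday, so the first Thursday is June 3 (2 days later).
June 2010 has 30 days. Adding weeks: 3, 10, 17, 24 — the last one ≤ 30 is the 24th.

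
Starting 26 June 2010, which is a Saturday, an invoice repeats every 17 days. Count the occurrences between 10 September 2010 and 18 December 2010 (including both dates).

6

Occurrences land 17·i days after 26 June 2010 for i = 0, 1, 2, …
10 September 2010 is 76 days after the start; 76 ÷ 17 = 4 remainder 8; since the remainder is 8, round up to i = 5. First occurrence in the window: #6 on 19 September 2010 (5×17 = 85 days in).
18 December 2010 is 175 days after the start; 175 ÷ 17 = 10 remainder 5. Last occurrence in the window: #11 on 13 December 2010.
Occurrences #6 through #11: 6 in total.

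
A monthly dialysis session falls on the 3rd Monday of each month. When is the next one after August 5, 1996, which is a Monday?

August 1996 starts on a Thursday; its first Monday is the 5th, so the 3rd Monday is the 19th — August 19, 1996.
August 19, 1996 is after August 5, 1996, so that is the next one.

August 19, 1996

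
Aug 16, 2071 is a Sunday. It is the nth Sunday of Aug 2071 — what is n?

3rd

Day 16 falls in week ⌈16/7⌉ of the month.
Days 1–7 hold the 1st Sunday, 8–14 the 2nd, 15–21 the 3rd, 22–28 the 4th, 29–31 the 5th.
16 is in the range for the 3rd.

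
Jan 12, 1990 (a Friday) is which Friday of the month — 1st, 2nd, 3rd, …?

Day 12 falls in week ⌈12/7⌉ of the month.
Days 1–7 hold the 1st Friday, 8–14 the 2nd, 15–21 the 3rd, 22–28 the 4th, 29–31 the 5th.
12 is in the range for the 2nd.

2nd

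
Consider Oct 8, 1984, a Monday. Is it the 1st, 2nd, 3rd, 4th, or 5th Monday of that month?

Day 8 falls in week ⌈8/7⌉ of the month.
Days 1–7 hold the 1st Monday, 8–14 the 2nd, 15–21 the 3rd, 22–28 the 4th, 29–31 the 5th.
8 is in the range for the 2nd.

2nd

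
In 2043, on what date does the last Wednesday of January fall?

2043-01-28

January 2043 begins on a Thursday, so the first Wednesday is January 7 (6 days later).
January 2043 has 31 days. Adding weeks: 7, 14, 21, 28 — the last one ≤ 31 is the 28th.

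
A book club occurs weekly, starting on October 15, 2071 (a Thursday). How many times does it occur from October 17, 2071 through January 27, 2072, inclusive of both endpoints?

Occurrences land 7·i days after October 15, 2071 for i = 0, 1, 2, …
October 17, 2071 is 2 days after the start; 2 ÷ 7 = 0 remainder 2; since the remainder is 2, round up to i = 1. First occurrence in the window: #2 on October 22, 2071 (1×7 = 7 days in).
January 27, 2072 is 104 days after the start; 104 ÷ 7 = 14 remainder 6. Last occurrence in the window: #15 on January 21, 2072.
Occurrences #2 through #15: 14 in total.

14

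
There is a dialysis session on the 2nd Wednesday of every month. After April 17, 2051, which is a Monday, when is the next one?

May 10, 2051

April 2051 starts on a Saturday; its first Wednesday is the 5th, so the 2nd Wednesday is the 12th — April 12, 2051.
That is not after April 17, 2051, so look at May 2051.
May 2051 starts on a Monday; its first Wednesday is the 3rd, so the 2nd Wednesday is the 10th — May 10, 2051.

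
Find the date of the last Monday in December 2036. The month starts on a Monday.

December 29, 2036

December 2036 begins on a Monday, so the first Monday is December 1.
December 2036 has 31 days. Adding weeks: 1, 8, 15, 22, 29 — the last one ≤ 31 is the 29th.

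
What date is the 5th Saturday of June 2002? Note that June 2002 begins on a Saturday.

June 2002 begins on a Saturday, so the first Saturday is June 1.
The 5th Saturday is 4 weeks later: 1 + 28 = 29.

June 29, 2002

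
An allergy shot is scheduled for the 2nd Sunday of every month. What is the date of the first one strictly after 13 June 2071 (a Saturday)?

14 June 2071

June 2071 starts on a Monday; its first Sunday is the 7th, so the 2nd Sunday is the 14th — 14 June 2071.
14 June 2071 is after 13 June 2071, so that is the next one.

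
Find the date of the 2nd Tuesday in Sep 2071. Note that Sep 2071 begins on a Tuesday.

Sep 8, 2071

Sep 2071 begins on a Tuesday, so the first Tuesday is Sep 1.
The 2nd Tuesday is 1 weeks later: 1 + 7 = 8.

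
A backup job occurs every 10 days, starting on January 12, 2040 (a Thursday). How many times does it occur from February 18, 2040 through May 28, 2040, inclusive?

Occurrences land 10·i days after January 12, 2040 for i = 0, 1, 2, …
February 18, 2040 is 37 days after the start; 37 ÷ 10 = 3 remainder 7; since the remainder is 7, round up to i = 4. First occurrence in the window: #5 on February 21, 2040 (4×10 = 40 days in).
May 28, 2040 is 137 days after the start; 137 ÷ 10 = 13 remainder 7. Last occurrence in the window: #14 on May 21, 2040.
Occurrences #5 through #14: 10 in total.

10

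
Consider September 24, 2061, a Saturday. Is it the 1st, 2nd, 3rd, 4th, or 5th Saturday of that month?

Day 24 falls in week ⌈24/7⌉ of the month.
Days 1–7 hold the 1st Saturday, 8–14 the 2nd, 15–21 the 3rd, 22–28 the 4th, 29–31 the 5th.
24 is in the range for the 4th.

4th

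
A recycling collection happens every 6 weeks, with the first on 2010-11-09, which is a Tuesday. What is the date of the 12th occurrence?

2012-02-14

The 12th occurrence is 11 intervals after the first: 11 × 42 = 462 days after 2010-11-09.
November has 30 days — 21 days to the end of November leaves 441.
From end of November to end of 2010 is 31 days (410 left).
2011 has 365 days (45 left).
January has 31 days (14 left).
14 days into February → 2012-02-14.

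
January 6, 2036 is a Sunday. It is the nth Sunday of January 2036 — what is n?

Day 6 falls in week ⌈6/7⌉ of the month.
Days 1–7 hold the 1st Sunday, 8–14 the 2nd, 15–21 the 3rd, 22–28 the 4th, 29–31 the 5th.
6 is in the range for the 1st.

1st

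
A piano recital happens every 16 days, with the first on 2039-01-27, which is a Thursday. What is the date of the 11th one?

The 11th occurrence is 10 intervals after the first: 10 × 16 = 160 days after 2039-01-27.
January has 31 days — 4 days to the end of January leaves 156.
February has 28 days (128 left).
March has 31 days (97 left).
April has 30 days (67 left).
May has 31 days (36 left).
June has 30 days (6 left).
6 days into July → 2039-07-06.

2039-07-06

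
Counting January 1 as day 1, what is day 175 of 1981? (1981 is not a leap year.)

1981-06-24

January has 31 days (175 − 31 = 144 remain).
February has 28 days (144 − 28 = 116 remain).
March has 31 days (116 − 31 = 85 remain).
April has 30 days (85 − 30 = 55 remain).
May has 31 days (55 − 31 = 24 remain).
24 into June → June 24.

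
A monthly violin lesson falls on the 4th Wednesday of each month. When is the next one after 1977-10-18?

1977-10-26

October 1977 starts on a Saturday; its first Wednesday is the 5th, so the 4th Wednesday is the 26th — 1977-10-26.
1977-10-26 is after 1977-10-18, so that is the next one.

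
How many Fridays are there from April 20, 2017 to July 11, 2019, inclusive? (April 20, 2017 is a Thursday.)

April 20, 2017 is a Thursday; the first Friday on or after it is April 21, 2017 (1 day later).
From April 21, 2017 to July 11, 2019: 254 + 365 + 192 = 811 days (rest of 2017, 2018, to July 11, 2019 in 2019).
811 ÷ 7 = 115 full weeks with remainder 6, so 115 more Fridays after the first → 116.

116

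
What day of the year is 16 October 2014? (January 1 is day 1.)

289

Days in months before October: 31 + 28 + 31 + 30 + 31 + 30 + 31 + 31 + 30 = 273.
Plus 16 days into October → day 289.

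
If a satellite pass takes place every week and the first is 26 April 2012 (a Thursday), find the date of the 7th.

The 7th occurrence is 6 intervals after the first: 6 × 7 = 42 days after 26 April 2012.
April has 30 days — 4 days to the end of April leaves 38.
May has 31 days (7 left).
7 days into June → 7 June 2012.

7 June 2012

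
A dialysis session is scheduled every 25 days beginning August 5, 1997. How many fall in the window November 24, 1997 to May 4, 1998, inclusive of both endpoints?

6

Occurrences land 25·i days after August 5, 1997 for i = 0, 1, 2, …
November 24, 1997 is 111 days after the start; 111 ÷ 25 = 4 remainder 11; since the remainder is 11, round up to i = 5. First occurrence in the window: #6 on December 8, 1997 (5×25 = 125 days in).
May 4, 1998 is 272 days after the start; 272 ÷ 25 = 10 remainder 22. Last occurrence in the window: #11 on April 12, 1998.
Occurrences #6 through #11: 6 in total.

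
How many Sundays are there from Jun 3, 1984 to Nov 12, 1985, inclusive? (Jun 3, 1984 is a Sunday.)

76

Jun 3, 1984 is a Sunday; the first Sunday on or after it is Jun 3, 1984.
From Jun 3, 1984 to Nov 12, 1985: 211 + 316 = 527 days (rest of 1984, to Nov 12, 1985 in 1985).
527 ÷ 7 = 75 full weeks with remainder 2, so 75 more Sundays after the first → 76.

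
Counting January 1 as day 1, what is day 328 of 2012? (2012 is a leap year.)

November 23, 2012

January has 31 days (328 − 31 = 297 remain).
February has 29 days (297 − 29 = 268 remain).
March has 31 days (268 − 31 = 237 remain).
April has 30 days (237 − 30 = 207 remain).
May has 31 days (207 − 31 = 176 remain).
June has 30 days (176 − 30 = 146 remain).
July has 31 days (146 − 31 = 115 remain).
August has 31 days (115 − 31 = 84 remain).
September has 30 days (84 − 30 = 54 remain).
October has 31 days (54 − 31 = 23 remain).
23 into November → November 23.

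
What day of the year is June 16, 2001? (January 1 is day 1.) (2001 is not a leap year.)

167

Days in months before June: 31 + 28 + 31 + 30 + 31 = 151.
Plus 16 days into June → day 167.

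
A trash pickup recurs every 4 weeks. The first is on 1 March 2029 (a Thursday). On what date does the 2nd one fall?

29 March 2029

The 2nd occurrence is 1 interval after the first: 1 × 28 = 28 days after 1 March 2029.
28 days later is 29 March 2029.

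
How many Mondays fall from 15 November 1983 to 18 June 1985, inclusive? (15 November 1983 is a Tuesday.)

83

15 November 1983 is a Tuesday; the first Monday on or after it is 21 November 1983 (6 days later).
From 21 November 1983 to 18 June 1985: 40 + 366 + 169 = 575 days (rest of 1983, 1984, to 18 June 1985 in 1985).
575 ÷ 7 = 82 full weeks with remainder 1, so 82 more Mondays after the first → 83.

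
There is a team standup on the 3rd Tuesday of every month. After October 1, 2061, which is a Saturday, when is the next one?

October 2061 starts on a Saturday; its first Tuesday is the 4th, so the 3rd Tuesday is the 18th — October 18, 2061.
October 18, 2061 is after October 1, 2061, so that is the next one.

October 18, 2061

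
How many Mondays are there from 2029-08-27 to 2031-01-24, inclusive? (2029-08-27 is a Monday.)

2029-08-27 is a Monday; the first Monday on or after it is 2029-08-27.
From 2029-08-27 to 2031-01-24: 126 + 365 + 24 = 515 days (rest of 2029, 2030, to 2031-01-24 in 2031).
515 ÷ 7 = 73 full weeks with remainder 4, so 73 more Mondays after the first → 74.

74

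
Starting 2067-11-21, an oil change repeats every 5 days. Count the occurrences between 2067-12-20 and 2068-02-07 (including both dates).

Occurrences land 5·i days after 2067-11-21 for i = 0, 1, 2, …
2067-12-20 is 29 days after the start; 29 ÷ 5 = 5 remainder 4; since the remainder is 4, round up to i = 6. First occurrence in the window: #7 on 2067-12-21 (6×5 = 30 days in).
2068-02-07 is 78 days after the start; 78 ÷ 5 = 15 remainder 3. Last occurrence in the window: #16 on 2068-02-04.
Occurrences #7 through #16: 10 in total.

10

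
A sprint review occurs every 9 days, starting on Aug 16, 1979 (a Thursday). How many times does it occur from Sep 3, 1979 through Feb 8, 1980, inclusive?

18

Occurrences land 9·i days after Aug 16, 1979 for i = 0, 1, 2, …
Sep 3, 1979 is 18 days after the start; 18 ÷ 9 = 2 remainder 0. First occurrence in the window: #3 on Sep 3, 1979 (2×9 = 18 days in).
Feb 8, 1980 is 176 days after the start; 176 ÷ 9 = 19 remainder 5. Last occurrence in the window: #20 on Feb 3, 1980.
Occurrences #3 through #20: 18 in total.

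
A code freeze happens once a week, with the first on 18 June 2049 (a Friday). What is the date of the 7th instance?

The 7th occurrence is 6 intervals after the first: 6 × 7 = 42 days after 18 June 2049.
June has 30 days — 12 days to the end of June leaves 30.
30 days into July → 30 July 2049.

30 July 2049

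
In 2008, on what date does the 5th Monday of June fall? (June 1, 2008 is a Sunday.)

June 2008 begins on a Sunday, so the first Monday is June 2 (1 day later).
The 5th Monday is 4 weeks later: 2 + 28 = 30.

2008-06-30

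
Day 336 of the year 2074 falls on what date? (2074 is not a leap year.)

January has 31 days (336 − 31 = 305 remain).
February has 28 days (305 − 28 = 277 remain).
March has 31 days (277 − 31 = 246 remain).
April has 30 days (246 − 30 = 216 remain).
May has 31 days (216 − 31 = 185 remain).
June has 30 days (185 − 30 = 155 remain).
July has 31 days (155 − 31 = 124 remain).
August has 31 days (124 − 31 = 93 remain).
September has 30 days (93 − 30 = 63 remain).
October has 31 days (63 − 31 = 32 remain).
November has 30 days (32 − 30 = 2 remain).
2 into December → December 2.

2074-12-02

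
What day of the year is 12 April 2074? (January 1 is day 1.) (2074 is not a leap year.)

102

Days in months before April: 31 + 28 + 31 = 90.
Plus 12 days into April → day 102.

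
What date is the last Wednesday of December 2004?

29 December 2004

December 2004 begins on a Wednesday, so the first Wednesday is December 1.
December 2004 has 31 days. Adding weeks: 1, 8, 15, 22, 29 — the last one ≤ 31 is the 29th.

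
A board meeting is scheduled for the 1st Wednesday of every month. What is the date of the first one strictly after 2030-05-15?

May 2030 starts on a Wednesday, so its 1st Wednesday is 2030-05-01.
That is not after 2030-05-15, so look at June 2030.
June 2030 starts on a Saturday, so its 1st Wednesday is 2030-06-05 (4 days in).

2030-06-05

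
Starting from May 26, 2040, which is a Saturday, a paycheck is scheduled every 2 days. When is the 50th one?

Sep 1, 2040

The 50th occurrence is 49 intervals after the first: 49 × 2 = 98 days after May 26, 2040.
May has 31 days — 5 days to the end of May leaves 93.
Jun has 30 days (63 left).
Jul has 31 days (32 left).
Aug has 31 days (1 left).
1 day into Sep → Sep 1, 2040.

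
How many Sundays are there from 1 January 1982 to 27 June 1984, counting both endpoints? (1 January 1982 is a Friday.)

1 January 1982 is a Friday; the first Sunday on or after it is 3 January 1982 (2 days later).
From 3 January 1982 to 27 June 1984: 362 + 365 + 179 = 906 days (rest of 1982, 1983, to 27 June 1984 in 1984).
906 ÷ 7 = 129 full weeks with remainder 3, so 129 more Sundays after the first → 130.

130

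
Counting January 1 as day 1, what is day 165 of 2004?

June 13, 2004

January has 31 days (165 − 31 = 134 remain).
February has 29 days (134 − 29 = 105 remain).
March has 31 days (105 − 31 = 74 remain).
April has 30 days (74 − 30 = 44 remain).
May has 31 days (44 − 31 = 13 remain).
13 into June → June 13.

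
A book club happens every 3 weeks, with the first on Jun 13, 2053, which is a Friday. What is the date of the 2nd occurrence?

The 2nd occurrence is 1 interval after the first: 1 × 21 = 21 days after Jun 13, 2053.
Jun has 30 days — 17 days to the end of Jun leaves 4.
4 days into Jul → Jul 4, 2053.

Jul 4, 2053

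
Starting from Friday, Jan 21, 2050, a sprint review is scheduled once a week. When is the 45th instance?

The 45th occurrence is 44 intervals after the first: 44 × 7 = 308 days after Jan 21, 2050.
Jan has 31 days — 10 days to the end of Jan leaves 298.
Feb has 28 days (270 left).
Mar has 31 days (239 left).
Apr has 30 days (209 left).
May has 31 days (178 left).
Jun has 30 days (148 left).
Jul has 31 days (117 left).
Aug has 31 days (86 left).
Sep has 30 days (56 left).
Oct has 31 days (25 left).
25 days into Nov → Nov 25, 2050.

Nov 25, 2050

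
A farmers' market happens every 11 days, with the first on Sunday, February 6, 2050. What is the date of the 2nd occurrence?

The 2nd occurrence is 1 interval after the first: 1 × 11 = 11 days after February 6, 2050.
11 days later is February 17, 2050.

February 17, 2050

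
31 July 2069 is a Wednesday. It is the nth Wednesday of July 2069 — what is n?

Day 31 falls in week ⌈31/7⌉ of the month.
Days 1–7 hold the 1st Wednesday, 8–14 the 2nd, 15–21 the 3rd, 22–28 the 4th, 29–31 the 5th.
31 is in the range for the 5th.

5th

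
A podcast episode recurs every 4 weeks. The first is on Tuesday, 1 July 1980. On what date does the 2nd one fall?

29 July 1980

The 2nd occurrence is 1 interval after the first: 1 × 28 = 28 days after 1 July 1980.
28 days later is 29 July 1980.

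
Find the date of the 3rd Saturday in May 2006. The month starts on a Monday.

May 2006 begins on a Monday, so the first Saturday is May 6 (5 days later).
The 3rd Saturday is 2 weeks later: 6 + 14 = 20.

May 20, 2006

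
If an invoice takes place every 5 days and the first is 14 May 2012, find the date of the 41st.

The 41st occurrence is 40 intervals after the first: 40 × 5 = 200 days after 14 May 2012.
May has 31 days — 17 days to the end of May leaves 183.
June has 30 days (153 left).
July has 31 days (122 left).
August has 31 days (91 left).
September has 30 days (61 left).
October has 31 days (30 left).
30 days into November → 30 November 2012.

30 November 2012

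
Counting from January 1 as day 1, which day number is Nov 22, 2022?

Days in months before Nov: 31 + 28 + 31 + 30 + 31 + 30 + 31 + 31 + 30 + 31 = 304.
Plus 22 days into Nov → day 326.

326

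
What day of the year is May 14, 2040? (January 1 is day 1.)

135

Days in months before May: 31 + 29 + 31 + 30 = 121.
Plus 14 days into May → day 135.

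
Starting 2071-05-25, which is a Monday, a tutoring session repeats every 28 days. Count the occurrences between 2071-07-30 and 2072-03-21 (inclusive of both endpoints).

Occurrences land 28·i days after 2071-05-25 for i = 0, 1, 2, …
2071-07-30 is 66 days after the start; 66 ÷ 28 = 2 remainder 10; since the remainder is 10, round up to i = 3. First occurrence in the window: #4 on 2071-08-17 (3×28 = 84 days in).
2072-03-21 is 301 days after the start; 301 ÷ 28 = 10 remainder 21. Last occurrence in the window: #11 on 2072-02-29.
Occurrences #4 through #11: 8 in total.

8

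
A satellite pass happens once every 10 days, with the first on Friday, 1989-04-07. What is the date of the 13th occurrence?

The 13th occurrence is 12 intervals after the first: 12 × 10 = 120 days after 1989-04-07.
April has 30 days — 23 days to the end of April leaves 97.
May has 31 days (66 left).
June has 30 days (36 left).
July has 31 days (5 left).
5 days into August → 1989-08-05.

1989-08-05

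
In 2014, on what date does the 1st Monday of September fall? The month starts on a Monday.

September 2014 begins on a Monday, so the first Monday is September 1.

September 1, 2014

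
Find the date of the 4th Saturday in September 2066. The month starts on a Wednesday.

September 2066 begins on a Wednesday, so the first Saturday is September 4 (3 days later).
The 4th Saturday is 3 weeks later: 4 + 21 = 25.

September 25, 2066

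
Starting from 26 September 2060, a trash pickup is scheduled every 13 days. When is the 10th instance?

21 January 2061

The 10th occurrence is 9 intervals after the first: 9 × 13 = 117 days after 26 September 2060.
September has 30 days — 4 days to the end of September leaves 113.
October has 31 days (82 left).
November has 30 days (52 left).
December has 31 days (21 left).
21 days into January → 21 January 2061.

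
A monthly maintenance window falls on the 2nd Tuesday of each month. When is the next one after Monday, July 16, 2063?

August 14, 2063

July 2063 starts on a Sunday; its first Tuesday is the 3rd, so the 2nd Tuesday is the 10th — July 10, 2063.
That is not after July 16, 2063, so look at August 2063.
August 2063 starts on a Wednesday; its first Tuesday is the 7th, so the 2nd Tuesday is the 14th — August 14, 2063.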